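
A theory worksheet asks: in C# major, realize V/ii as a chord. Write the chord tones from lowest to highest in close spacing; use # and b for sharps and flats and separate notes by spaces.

A# C## E#

V/ii is a secondary dominant — the dominant triad of ii. ii in C# major is D#, so the applied chord's root is A#, a perfect fifth above.
Building a major triad on A# gives A#-C##-E#.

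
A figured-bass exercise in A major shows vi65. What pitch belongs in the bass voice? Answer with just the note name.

vi in A major has root F#; the chord is F#-A-C#-E.
The figure 65 means first inversion — the third is in the bass.

A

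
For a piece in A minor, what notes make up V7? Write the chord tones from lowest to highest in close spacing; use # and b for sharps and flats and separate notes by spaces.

E G# B D

In A minor, the fifth degree is E. The dominant is major (leading tone raised), so V is a dominant seventh chord.
Stacking thirds from E gives E-G#-B-D.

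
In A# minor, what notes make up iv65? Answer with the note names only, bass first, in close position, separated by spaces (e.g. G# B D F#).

F# A# C# D#

The numeral's case and figure indicate a minor seventh chord. In A# minor its root, the subdominant, is D#.
That chord is spelled D#-F#-A#-C#.
With the 65 figure the chord is in first inversion; from the bass F# upward in close position it reads F#-A#-C#-D#.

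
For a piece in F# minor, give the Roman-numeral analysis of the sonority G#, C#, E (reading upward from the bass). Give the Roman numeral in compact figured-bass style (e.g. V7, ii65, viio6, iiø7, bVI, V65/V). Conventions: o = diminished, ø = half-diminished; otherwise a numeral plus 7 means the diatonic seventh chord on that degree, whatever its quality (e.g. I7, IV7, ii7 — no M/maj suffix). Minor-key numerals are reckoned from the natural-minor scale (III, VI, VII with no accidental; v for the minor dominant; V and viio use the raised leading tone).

v64

Stacked in thirds the chord is C#-E-G#: a minor triad on C#.
C# is scale degree 5 in F# minor, and a minor triad on that degree is written v.
With G# in the bass the chord is in second inversion, so the figured bass is 64.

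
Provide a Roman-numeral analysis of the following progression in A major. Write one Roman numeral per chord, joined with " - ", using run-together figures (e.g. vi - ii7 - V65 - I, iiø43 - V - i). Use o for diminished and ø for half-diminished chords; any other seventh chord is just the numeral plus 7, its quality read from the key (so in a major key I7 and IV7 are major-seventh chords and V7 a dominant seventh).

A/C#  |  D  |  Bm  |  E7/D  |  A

A/C#: major triad on A = scale degree 1 → I6.
D: root D is the subdominant; major triad there is IV.
Bm has root B, degree 2 in A major, so ii.
E7/D: root E is the dominant; dominant seventh chord there is V42.
A has root A, degree 1 in A major, so I.

I6 - IV - ii - V42 - I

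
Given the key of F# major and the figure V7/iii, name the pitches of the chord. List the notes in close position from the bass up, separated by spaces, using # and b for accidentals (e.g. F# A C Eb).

The slash means an applied dominant: we want the dominant of iii. In F# major, iii is A# minor, and its dominant is built on E#.
Building a dominant seventh chord on E# gives E#-G##-B#-D#.

E# G## B# D#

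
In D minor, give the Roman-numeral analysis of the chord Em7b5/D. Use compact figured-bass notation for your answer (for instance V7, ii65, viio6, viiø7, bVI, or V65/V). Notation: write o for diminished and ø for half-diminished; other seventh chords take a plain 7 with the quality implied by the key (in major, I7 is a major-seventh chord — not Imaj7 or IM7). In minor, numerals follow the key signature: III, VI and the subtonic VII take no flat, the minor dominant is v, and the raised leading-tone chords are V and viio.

The pitches E-G-Bb-D form a half-diminished seventh chord rooted on E.
E is scale degree 2 in D minor, and a half-diminished seventh chord on that degree is written iiø7.
With D in the bass the chord is in third inversion, so the figured bass is 42.

iiø42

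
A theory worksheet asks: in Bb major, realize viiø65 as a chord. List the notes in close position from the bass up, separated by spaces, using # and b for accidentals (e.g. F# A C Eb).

C Eb G A

In Bb major, scale degree 7 is A, and the diatonic chord built there is a half-diminished seventh chord.
Stacking thirds from A gives A-C-Eb-G.
With the 65 figure the chord is in first inversion; from the bass C upward in close position it reads C-Eb-G-A.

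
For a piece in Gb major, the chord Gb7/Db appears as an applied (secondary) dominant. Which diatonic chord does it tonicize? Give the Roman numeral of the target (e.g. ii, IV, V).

IV

The chord is a dominant seventh chord on Gb.
A dominant resolves down a perfect fifth: Gb → Cb. In Gb major, Cb is scale degree 4, i.e. IV.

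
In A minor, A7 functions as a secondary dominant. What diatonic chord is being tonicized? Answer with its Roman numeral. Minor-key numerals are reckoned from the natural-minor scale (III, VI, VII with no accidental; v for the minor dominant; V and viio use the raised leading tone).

iv

The chord is a dominant seventh chord on A.
A dominant resolves down a perfect fifth: A → D. In A minor, D is scale degree 4, i.e. iv.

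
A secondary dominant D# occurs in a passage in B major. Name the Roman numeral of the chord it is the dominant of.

The chord is a major triad on D#.
A dominant resolves down a perfect fifth: D# → G#. In B major, G# is scale degree 6, i.e. vi.

vi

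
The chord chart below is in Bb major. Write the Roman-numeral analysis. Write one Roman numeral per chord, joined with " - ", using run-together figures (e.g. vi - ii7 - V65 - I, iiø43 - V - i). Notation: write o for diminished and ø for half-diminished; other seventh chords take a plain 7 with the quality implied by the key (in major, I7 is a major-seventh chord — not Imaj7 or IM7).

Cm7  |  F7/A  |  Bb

ii7 - V65 - I

Cm7 has root C, degree 2 in Bb major, so ii7.
F7/A has root F, degree 5 in Bb major, so V65.
Bb has root Bb, degree 1 in Bb major, so I.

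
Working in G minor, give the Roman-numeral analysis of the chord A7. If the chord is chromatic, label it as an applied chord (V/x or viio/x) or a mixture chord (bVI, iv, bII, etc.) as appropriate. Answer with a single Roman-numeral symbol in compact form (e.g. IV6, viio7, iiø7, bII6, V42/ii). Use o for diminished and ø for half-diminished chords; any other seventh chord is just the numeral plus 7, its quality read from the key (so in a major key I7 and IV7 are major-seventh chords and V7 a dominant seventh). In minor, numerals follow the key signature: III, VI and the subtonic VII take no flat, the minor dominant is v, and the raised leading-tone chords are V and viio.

V7/V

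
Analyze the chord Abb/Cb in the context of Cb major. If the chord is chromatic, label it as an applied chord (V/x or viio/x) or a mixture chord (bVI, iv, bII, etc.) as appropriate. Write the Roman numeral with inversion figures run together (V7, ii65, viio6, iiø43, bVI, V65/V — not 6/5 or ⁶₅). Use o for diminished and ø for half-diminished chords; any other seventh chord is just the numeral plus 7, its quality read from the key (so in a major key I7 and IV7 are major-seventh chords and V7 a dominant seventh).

bVI6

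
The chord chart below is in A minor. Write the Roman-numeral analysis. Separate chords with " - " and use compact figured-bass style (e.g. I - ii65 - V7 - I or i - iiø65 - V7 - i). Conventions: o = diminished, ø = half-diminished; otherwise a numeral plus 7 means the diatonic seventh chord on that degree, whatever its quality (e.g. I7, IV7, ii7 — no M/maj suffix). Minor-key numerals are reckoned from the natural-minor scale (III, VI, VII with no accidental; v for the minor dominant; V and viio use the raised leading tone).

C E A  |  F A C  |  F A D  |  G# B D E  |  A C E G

C-E-A: root A is the tonic; minor triad there is i6.
F-A-C: major triad on F = scale degree 6 → VI.
F-A-D: minor triad on D = scale degree 4 → iv6.
G#-B-D-E has root E, degree 5 in A minor, so V65.
A-C-E-G: root A is the tonic; minor seventh chord there is i7.

i6 - VI - iv6 - V65 - i7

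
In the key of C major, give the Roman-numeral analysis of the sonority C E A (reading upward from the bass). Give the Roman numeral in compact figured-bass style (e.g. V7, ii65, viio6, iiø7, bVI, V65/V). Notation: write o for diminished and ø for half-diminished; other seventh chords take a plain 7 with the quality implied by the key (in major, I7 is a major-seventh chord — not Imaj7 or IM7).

The pitches A-C-E form a minor triad rooted on A.
In C major, A is the submediant; the diatonic minor triad there is vi.
With C in the bass the chord is in first inversion, so the figured bass is 6.

vi6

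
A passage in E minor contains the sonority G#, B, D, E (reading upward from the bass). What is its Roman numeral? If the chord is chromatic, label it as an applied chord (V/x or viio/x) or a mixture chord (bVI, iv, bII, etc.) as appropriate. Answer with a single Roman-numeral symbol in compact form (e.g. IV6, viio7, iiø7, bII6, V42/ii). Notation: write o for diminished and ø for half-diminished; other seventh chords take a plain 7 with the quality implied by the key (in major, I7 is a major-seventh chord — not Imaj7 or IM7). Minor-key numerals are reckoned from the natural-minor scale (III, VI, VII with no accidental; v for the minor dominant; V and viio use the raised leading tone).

V65/iv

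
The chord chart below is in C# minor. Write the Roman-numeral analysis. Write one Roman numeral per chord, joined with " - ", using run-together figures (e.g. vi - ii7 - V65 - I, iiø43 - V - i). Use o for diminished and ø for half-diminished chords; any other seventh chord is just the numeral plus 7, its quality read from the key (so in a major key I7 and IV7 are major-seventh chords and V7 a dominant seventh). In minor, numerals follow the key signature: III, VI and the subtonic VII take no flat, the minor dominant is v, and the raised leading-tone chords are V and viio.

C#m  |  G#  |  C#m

C#m: minor triad on C# = scale degree 1 → i.
G# has root G#, degree 5 in C# minor, so V.
C#m: minor triad on C# = scale degree 1 → i.

i - V - i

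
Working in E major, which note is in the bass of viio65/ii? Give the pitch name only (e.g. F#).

G#

The applied chord viio65/ii is rooted on E#: E#-G#-B-D.
The figure 65 means first inversion — the third is in the bass.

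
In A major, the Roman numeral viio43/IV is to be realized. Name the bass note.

The applied chord viio43/IV is rooted on C#: C#-E-G-Bb.
The figure 43 means second inversion — the fifth is in the bass.

G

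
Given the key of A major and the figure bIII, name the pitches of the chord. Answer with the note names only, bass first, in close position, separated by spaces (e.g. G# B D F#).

bIII is a major triad on the lowered third degree, borrowed from the parallel minor. In A major that root is C.
So the chord is C-E-G.

C E G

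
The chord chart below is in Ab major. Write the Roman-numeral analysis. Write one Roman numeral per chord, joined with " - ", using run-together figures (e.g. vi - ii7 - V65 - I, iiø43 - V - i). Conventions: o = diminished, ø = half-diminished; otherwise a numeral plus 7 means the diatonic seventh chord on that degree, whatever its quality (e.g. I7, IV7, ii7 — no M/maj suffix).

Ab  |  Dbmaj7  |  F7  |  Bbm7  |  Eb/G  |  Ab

Ab: root Ab is the tonic; major triad there is I.
Dbmaj7: root Db is the subdominant; major seventh chord there is IV7.
F7: a dominant seventh chord on F, the applied dominant of ii → V7/ii.
Bbm7: minor seventh chord on Bb = scale degree 2 → ii7.
Eb/G has root Eb, degree 5 in Ab major, so V6.
Ab has root Ab, degree 1 in Ab major, so I.

I - IV7 - V7/ii - ii7 - V6 - I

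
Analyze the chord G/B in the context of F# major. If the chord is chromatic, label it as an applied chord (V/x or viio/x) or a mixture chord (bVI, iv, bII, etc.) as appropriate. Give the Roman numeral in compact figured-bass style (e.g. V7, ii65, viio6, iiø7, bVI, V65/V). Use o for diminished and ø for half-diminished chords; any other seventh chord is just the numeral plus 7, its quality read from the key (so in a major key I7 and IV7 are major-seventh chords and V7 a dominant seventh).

bII6

The pitches G-B-D form a major triad rooted on G.
G is the lowered second degree of F# major (diatonic 2 would be G#). This is the Neapolitan sixth — a major triad on the lowered second degree, here in its customary first inversion.
With B in the bass the chord is in first inversion, so the figured bass is 6.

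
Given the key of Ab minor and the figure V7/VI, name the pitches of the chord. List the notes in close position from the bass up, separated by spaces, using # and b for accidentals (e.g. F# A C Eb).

Cb Eb Gb Bbb

V7/VI is a secondary dominant — the dominant seventh of VI. VI in Ab minor is Fb, so the applied chord's root is Cb, a perfect fifth above.
Building a dominant seventh chord on Cb gives Cb-Eb-Gb-Bbb.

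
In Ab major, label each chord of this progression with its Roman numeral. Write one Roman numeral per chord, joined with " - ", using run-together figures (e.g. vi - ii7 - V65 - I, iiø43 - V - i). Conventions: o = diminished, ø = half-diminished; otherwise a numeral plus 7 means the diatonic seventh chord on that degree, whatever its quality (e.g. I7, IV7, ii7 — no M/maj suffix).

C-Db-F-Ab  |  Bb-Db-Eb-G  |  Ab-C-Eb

IV42 - V43 - I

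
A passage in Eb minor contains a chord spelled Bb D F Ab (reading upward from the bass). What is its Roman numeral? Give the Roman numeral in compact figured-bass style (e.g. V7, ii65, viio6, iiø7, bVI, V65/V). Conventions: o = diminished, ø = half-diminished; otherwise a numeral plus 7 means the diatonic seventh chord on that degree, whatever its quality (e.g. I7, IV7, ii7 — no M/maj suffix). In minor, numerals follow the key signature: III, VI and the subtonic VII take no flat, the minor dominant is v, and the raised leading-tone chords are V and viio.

V7

The pitches Bb-D-F-Ab form a dominant seventh chord rooted on Bb.
Bb is scale degree 5 in Eb minor, and a dominant seventh chord on that degree is written V7.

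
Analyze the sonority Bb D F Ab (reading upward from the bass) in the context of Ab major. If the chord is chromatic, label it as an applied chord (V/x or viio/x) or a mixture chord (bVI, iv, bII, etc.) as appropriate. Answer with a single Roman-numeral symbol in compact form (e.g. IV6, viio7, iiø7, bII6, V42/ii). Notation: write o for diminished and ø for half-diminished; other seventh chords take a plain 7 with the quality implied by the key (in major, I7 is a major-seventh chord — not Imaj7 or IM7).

Stacked in thirds the chord is Bb-D-F-Ab: a dominant seventh chord on Bb.
Bb is not a diatonic chord root with this quality in Ab major, but it lies a perfect fifth above Eb (V), so the chord functions as an applied dominant of V.

V7/V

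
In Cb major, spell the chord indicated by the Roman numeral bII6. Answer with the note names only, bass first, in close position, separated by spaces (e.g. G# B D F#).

bII6 is the Neapolitan sixth — a major triad on the lowered second degree, here in its customary first inversion. In Cb major that root is Dbb.
So the chord is Dbb-Fb-Abb.
The figured bass 6 indicates first inversion, placing the third (Fb) in the bass: Fb-Abb-Dbb.

Fb Abb Dbb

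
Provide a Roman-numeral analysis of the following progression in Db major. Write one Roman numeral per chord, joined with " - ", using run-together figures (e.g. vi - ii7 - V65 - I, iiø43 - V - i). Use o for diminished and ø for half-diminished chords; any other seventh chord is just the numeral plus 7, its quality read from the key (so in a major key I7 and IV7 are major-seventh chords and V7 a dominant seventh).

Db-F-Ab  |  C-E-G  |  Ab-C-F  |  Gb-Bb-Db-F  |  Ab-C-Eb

Db-F-Ab: root Db is the tonic; major triad there is I.
C-E-G is the secondary dominant of iii (major triad on C): V/iii.
Ab-C-F: root F is the mediant; minor triad there is iii6.
Gb-Bb-Db-F: major seventh chord on Gb = scale degree 4 → IV7.
Ab-C-Eb has root Ab, degree 5 in Db major, so V.

I - V/iii - iii6 - IV7 - V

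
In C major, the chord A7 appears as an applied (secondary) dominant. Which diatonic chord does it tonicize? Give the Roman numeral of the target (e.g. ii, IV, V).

ii

The chord is a dominant seventh chord on A.
A dominant resolves down a perfect fifth: A → D. In C major, D is scale degree 2, i.e. ii.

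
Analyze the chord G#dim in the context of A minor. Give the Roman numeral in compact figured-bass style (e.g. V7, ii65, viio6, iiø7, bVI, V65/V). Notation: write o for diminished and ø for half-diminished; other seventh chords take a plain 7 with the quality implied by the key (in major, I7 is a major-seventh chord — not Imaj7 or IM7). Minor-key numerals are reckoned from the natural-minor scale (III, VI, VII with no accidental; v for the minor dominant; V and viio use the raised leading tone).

viio

Stacked in thirds the chord is G#-B-D: a diminished triad on G#.
In A minor, G# is the leading tone; the diatonic diminished triad there is viio.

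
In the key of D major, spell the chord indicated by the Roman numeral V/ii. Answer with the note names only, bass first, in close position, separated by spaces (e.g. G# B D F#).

B D# F#

V/ii is a secondary dominant — the dominant triad of ii. ii in D major is E, so the applied chord's root is B, a perfect fifth above.
Building a major triad on B gives B-D#-F#.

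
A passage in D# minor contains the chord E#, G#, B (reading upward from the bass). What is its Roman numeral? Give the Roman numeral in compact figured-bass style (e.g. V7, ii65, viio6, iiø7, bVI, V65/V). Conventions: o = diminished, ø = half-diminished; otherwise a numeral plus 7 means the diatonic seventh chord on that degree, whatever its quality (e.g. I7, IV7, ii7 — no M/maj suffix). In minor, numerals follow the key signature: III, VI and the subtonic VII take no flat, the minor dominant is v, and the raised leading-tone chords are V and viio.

The pitches E#-G#-B form a diminished triad rooted on E#.
In D# minor, E# is the supertonic; the diatonic diminished triad there is iio.

iio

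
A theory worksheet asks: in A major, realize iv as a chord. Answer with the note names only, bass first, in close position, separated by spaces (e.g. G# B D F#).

iv is the minor subdominant, borrowed from the parallel minor. In A major that root is D.
So the chord is D-F-A, a minor triad.

D F A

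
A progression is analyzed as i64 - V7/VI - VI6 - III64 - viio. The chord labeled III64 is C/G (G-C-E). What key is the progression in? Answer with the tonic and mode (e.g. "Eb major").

A minor

The anchor chord is a major triad on C, labeled III64.
III64 on C implies C is the mediant; that puts the tonic at A, and the uppercase numeral fits minor mode.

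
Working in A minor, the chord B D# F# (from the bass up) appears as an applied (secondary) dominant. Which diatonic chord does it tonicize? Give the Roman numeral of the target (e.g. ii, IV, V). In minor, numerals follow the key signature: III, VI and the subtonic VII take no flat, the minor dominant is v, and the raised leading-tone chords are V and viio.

V

The chord is a major triad on B.
A dominant resolves down a perfect fifth: B → E. In A minor, E is scale degree 5, i.e. V.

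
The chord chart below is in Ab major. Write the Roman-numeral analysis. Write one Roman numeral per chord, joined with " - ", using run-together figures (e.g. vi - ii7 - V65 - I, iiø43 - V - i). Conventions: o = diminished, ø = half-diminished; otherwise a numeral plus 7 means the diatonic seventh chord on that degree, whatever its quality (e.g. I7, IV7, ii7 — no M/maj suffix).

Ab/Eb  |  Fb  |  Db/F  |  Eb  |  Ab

I64 - bVI - IV6 - V - I

Ab/Eb: root Ab is the tonic; major triad there is I64.
Fb: Fb with this quality isn't in the key; it's bVI, borrowed from the parallel minor.
Db/F: major triad on Db = scale degree 4 → IV6.
Eb: root Eb is the dominant; major triad there is V.
Ab: major triad on Ab = scale degree 1 → I.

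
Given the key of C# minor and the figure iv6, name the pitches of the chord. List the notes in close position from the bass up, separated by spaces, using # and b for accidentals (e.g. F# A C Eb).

In C# minor, the fourth degree is F#, and the diatonic chord built there is a minor triad.
That chord is spelled F#-A-C#.
With the 6 figure the chord is in first inversion; from the bass A upward in close position it reads A-C#-F#.

A C# F#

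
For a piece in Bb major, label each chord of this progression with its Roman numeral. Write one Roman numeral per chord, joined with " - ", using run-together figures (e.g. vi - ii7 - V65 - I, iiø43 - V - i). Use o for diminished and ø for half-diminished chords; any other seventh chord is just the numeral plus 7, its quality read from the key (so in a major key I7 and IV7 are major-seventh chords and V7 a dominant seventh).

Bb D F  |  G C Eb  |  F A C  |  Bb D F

I - ii64 - V - I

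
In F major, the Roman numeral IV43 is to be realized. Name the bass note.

F

IV in F major has root Bb; the chord is Bb-D-F-A.
The figure 43 means second inversion — the fifth is in the bass.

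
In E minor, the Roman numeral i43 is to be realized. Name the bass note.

B

i in E minor has root E; the chord is E-G-B-D.
The figure 43 means second inversion — the fifth is in the bass.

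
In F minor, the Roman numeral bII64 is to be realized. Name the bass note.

Db

bII in F minor has root Gb; the chord is Gb-Bb-Db.
The figure 64 means second inversion — the fifth is in the bass.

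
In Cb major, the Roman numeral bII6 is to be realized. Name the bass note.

bII in Cb major has root Dbb; the chord is Dbb-Fb-Abb.
The figure 6 means first inversion — the third is in the bass.

Fb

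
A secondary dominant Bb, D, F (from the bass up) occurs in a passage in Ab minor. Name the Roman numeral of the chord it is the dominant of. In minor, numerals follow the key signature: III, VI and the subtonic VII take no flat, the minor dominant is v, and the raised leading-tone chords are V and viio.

The chord is a major triad on Bb.
A dominant resolves down a perfect fifth: Bb → Eb. In Ab minor, Eb is scale degree 5, i.e. V.

V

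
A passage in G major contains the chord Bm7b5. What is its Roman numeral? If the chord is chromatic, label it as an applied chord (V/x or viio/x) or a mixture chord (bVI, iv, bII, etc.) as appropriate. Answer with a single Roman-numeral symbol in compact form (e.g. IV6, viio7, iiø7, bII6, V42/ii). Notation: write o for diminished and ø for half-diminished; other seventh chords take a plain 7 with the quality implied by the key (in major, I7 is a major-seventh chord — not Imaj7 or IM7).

Stacked in thirds the chord is B-D-F-A: a half-diminished seventh chord on B.
B sits a half step below C (IV in G major); a diminished chord there is the applied leading-tone chord of IV.

viiø7/IV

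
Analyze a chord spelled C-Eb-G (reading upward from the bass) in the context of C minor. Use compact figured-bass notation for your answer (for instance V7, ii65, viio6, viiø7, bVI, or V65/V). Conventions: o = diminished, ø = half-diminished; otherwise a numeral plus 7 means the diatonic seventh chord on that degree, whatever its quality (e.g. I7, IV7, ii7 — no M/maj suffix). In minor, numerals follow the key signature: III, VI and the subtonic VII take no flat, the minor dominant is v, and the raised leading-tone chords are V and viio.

The pitches C-Eb-G form a minor triad rooted on C.
C is scale degree 1 in C minor, and a minor triad on that degree is written i.

i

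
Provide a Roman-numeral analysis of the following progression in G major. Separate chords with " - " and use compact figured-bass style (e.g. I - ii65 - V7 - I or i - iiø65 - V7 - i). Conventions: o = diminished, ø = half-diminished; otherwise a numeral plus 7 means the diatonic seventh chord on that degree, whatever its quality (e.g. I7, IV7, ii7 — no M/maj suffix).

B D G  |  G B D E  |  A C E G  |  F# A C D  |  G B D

B-D-G: major triad on G = scale degree 1 → I6.
G-B-D-E: root E is the submediant; minor seventh chord there is vi65.
A-C-E-G: minor seventh chord on A = scale degree 2 → ii7.
F#-A-C-D has root D, degree 5 in G major, so V65.
G-B-D has root G, degree 1 in G major, so I.

I6 - vi65 - ii7 - V65 - I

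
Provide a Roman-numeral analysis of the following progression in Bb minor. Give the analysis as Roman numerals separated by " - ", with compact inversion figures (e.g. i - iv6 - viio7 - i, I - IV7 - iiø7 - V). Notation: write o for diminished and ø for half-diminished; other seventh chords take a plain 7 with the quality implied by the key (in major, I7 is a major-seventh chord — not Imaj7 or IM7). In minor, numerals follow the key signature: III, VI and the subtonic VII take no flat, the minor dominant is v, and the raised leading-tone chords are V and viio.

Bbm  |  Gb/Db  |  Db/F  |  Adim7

Bbm: root Bb is the tonic; minor triad there is i.
Gb/Db: major triad on Gb = scale degree 6 → VI64.
Db/F: major triad on Db = scale degree 3 → III6.
Adim7: root A is the leading tone; fully diminished seventh chord there is viio7.

i - VI64 - III6 - viio7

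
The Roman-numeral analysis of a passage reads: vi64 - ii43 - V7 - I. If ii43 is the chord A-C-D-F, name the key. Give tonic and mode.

The chord Dm7/A is a minor seventh chord rooted on D; its label is ii43.
Counting down one scale step from D places the tonic on C; a minor seventh chord on degree 2 is diatonic only in major.

C major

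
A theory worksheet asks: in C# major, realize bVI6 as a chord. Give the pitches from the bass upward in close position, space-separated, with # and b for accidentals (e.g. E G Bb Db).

bVI6 is a major triad on the lowered sixth degree, borrowed from the parallel minor. In C# major that root is A.
So the chord is A-C#-E.
The figured bass 6 indicates first inversion, placing the third (C#) in the bass: C#-E-A.

C# E A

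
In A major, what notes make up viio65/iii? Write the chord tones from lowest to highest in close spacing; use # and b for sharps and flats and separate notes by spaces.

D# F# A B#

The slash marks an applied leading-tone chord: viio of iii. In A major, iii is C#, so the leading tone to it is B#, a half step below.
Building a fully diminished seventh chord on B# gives B#-D#-F#-A.
The figured bass 65 indicates first inversion, placing the third (D#) in the bass: D#-F#-A-B#.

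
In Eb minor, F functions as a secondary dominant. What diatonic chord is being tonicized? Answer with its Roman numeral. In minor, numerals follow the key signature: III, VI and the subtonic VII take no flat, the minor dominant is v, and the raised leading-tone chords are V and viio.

V

The chord is a major triad on F.
A dominant resolves down a perfect fifth: F → Bb. In Eb minor, Bb is scale degree 5, i.e. V.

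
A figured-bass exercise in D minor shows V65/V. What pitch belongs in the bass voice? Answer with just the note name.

G#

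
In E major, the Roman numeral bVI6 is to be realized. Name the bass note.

bVI in E major has root C; the chord is C-E-G.
The figure 6 means first inversion — the third is in the bass.

E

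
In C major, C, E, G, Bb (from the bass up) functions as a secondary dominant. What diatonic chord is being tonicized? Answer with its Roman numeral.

IV

The chord is a dominant seventh chord on C.
A dominant resolves down a perfect fifth: C → F. In C major, F is scale degree 4, i.e. IV.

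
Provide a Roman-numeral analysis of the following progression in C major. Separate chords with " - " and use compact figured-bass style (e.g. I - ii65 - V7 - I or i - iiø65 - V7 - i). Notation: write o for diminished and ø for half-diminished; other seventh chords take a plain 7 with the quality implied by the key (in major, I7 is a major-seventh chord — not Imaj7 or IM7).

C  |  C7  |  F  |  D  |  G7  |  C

C has root C, degree 1 in C major, so I.
C7: chromatic; C is V of IV, so V7/IV.
F: major triad on F = scale degree 4 → IV.
D: a major triad on D, the applied dominant of V → V/V.
G7: root G is the dominant; dominant seventh chord there is V7.
C: root C is the tonic; major triad there is I.

I - V7/IV - IV - V/V - V7 - I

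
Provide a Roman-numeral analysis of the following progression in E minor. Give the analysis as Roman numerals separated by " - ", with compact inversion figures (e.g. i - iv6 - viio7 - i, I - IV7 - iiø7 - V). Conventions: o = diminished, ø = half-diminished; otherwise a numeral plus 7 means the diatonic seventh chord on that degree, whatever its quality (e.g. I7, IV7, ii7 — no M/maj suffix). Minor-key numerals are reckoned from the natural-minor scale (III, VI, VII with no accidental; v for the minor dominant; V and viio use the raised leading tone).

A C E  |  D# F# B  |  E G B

iv - V6 - i

A-C-E: minor triad on A = scale degree 4 → iv.
D#-F#-B: root B is the dominant; major triad there is V6.
E-G-B has root E, degree 1 in E minor, so i.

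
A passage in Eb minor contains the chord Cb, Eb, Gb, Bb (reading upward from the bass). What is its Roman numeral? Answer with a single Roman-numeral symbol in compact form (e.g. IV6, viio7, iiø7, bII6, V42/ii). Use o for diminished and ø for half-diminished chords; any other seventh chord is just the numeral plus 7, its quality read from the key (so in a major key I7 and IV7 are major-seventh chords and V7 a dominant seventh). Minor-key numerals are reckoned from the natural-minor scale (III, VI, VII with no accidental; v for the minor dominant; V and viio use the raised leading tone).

VI7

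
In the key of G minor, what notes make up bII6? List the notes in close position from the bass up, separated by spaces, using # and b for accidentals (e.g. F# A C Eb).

C Eb Ab

Scale degree 2 in G minor is A; lowering it a half step gives Ab. bII6 is the Neapolitan sixth — a major triad on the lowered second degree, here in its customary first inversion.
So the chord is Ab-C-Eb, a major triad.
With the 6 figure the chord is in first inversion; from the bass C upward in close position it reads C-Eb-Ab.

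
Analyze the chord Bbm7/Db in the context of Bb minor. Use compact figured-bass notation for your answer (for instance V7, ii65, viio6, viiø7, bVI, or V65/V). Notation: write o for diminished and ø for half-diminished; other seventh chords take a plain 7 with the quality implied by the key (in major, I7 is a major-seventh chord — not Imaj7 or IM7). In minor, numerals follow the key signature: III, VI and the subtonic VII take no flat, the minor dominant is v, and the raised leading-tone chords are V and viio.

i65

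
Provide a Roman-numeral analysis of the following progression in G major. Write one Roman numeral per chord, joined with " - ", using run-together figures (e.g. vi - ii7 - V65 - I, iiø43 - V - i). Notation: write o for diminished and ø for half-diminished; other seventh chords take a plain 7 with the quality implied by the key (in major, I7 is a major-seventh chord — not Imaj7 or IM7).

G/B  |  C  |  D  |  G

I6 - IV - V - I

G/B: major triad on G = scale degree 1 → I6.
C has root C, degree 4 in G major, so IV.
D has root D, degree 5 in G major, so V.
G has root G, degree 1 in G major, so I.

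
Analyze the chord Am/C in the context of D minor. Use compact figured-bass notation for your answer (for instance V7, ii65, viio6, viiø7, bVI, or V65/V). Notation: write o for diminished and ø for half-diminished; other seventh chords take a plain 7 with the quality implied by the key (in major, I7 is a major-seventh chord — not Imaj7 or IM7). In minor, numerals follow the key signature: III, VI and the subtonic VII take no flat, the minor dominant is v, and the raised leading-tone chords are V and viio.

Stacked in thirds the chord is A-C-E: a minor triad on A.
A is scale degree 5 in D minor, and a minor triad on that degree is written v.
With C in the bass the chord is in first inversion, so the figured bass is 6.

v6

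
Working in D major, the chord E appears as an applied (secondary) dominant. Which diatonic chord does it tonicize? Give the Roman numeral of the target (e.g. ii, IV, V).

V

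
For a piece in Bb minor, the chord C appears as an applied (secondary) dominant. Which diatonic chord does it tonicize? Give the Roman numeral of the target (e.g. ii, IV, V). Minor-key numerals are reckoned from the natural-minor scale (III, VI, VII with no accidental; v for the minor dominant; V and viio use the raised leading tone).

The chord is a major triad on C.
A dominant resolves down a perfect fifth: C → F. In Bb minor, F is scale degree 5, i.e. V.

V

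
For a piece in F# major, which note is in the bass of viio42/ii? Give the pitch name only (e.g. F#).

E

The applied chord viio42/ii is rooted on F##: F##-A#-C#-E.
The figure 42 means third inversion — the seventh is in the bass.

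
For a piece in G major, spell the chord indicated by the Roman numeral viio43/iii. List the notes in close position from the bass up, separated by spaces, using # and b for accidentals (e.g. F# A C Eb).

viio43/iii is a secondary leading-tone chord. The target iii is B in G major; the applied chord is rooted a semitone below, on A#.
Building a fully diminished seventh chord on A# gives A#-C#-E-G.
With the 43 figure the chord is in second inversion; from the bass E upward in close position it reads E-G-A#-C#.

E G A# C#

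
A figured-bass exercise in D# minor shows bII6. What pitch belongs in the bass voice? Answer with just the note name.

bII in D# minor has root E; the chord is E-G#-B.
The figure 6 means first inversion — the third is in the bass.

G#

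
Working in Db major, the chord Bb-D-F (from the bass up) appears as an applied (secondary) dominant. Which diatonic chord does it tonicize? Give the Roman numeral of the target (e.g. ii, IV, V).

ii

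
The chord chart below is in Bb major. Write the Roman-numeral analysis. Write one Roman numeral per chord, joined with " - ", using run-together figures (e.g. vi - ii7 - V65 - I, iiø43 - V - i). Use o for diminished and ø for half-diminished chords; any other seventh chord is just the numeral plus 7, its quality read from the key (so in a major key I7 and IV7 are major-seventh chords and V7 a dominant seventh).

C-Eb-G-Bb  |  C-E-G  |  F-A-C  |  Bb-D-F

C-Eb-G-Bb: root C is the supertonic; minor seventh chord there is ii7.
C-E-G: chromatic; C is V of V, so V/V.
F-A-C has root F, degree 5 in Bb major, so V.
Bb-D-F: major triad on Bb = scale degree 1 → I.

ii7 - V/V - V - I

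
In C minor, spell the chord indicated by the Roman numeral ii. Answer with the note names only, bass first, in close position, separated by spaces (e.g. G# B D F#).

Scale degree 2 in C minor is D; here the chord built on it is altered to a minor triad. ii is the minor supertonic, borrowed from the parallel major (the Dorian ii).
So the chord is D-F-A, a minor triad.

D F A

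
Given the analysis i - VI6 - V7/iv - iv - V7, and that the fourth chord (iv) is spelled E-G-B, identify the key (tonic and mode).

The chord Em is a minor triad rooted on E; its label is iv.
If E is scale degree 4 and the mode makes that degree carry a minor triad, the tonic is B and the mode is minor.

B minor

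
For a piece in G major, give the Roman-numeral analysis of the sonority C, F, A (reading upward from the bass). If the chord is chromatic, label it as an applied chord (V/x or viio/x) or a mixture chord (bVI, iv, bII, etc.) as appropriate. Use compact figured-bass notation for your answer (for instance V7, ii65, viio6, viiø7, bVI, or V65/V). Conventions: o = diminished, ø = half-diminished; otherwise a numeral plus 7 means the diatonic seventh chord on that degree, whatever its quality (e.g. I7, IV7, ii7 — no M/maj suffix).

The pitches F-A-C form a major triad rooted on F.
F is the lowered seventh degree of G major (diatonic 7 would be F#). This is a major triad on the lowered seventh degree (the subtonic), borrowed from the parallel minor.
With C in the bass the chord is in second inversion, so the figured bass is 64.

bVII64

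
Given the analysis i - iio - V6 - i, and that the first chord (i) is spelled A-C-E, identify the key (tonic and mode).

A minor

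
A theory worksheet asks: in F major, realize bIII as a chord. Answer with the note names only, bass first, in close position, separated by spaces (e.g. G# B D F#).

Ab C Eb

bIII is a major triad on the lowered third degree, borrowed from the parallel minor. In F major that root is Ab.
So the chord is Ab-C-Eb.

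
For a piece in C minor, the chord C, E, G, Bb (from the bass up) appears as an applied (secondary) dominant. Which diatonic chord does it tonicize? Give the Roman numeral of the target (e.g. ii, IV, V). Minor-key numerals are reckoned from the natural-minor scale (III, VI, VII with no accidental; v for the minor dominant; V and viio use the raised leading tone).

iv

The chord is a dominant seventh chord on C.
A dominant resolves down a perfect fifth: C → F. In C minor, F is scale degree 4, i.e. iv.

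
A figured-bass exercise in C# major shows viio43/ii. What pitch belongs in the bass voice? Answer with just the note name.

G#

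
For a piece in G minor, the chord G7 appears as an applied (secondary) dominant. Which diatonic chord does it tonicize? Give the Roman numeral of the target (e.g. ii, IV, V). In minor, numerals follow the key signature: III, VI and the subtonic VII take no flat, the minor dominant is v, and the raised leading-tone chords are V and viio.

iv

The chord is a dominant seventh chord on G.
A dominant resolves down a perfect fifth: G → C. In G minor, C is scale degree 4, i.e. iv.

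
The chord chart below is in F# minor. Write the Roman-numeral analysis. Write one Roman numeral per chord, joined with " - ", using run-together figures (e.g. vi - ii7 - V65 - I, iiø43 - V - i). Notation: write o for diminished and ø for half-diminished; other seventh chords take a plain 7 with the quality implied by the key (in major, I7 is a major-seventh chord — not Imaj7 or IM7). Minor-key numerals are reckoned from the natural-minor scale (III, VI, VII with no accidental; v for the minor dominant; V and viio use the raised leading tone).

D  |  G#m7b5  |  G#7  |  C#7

VI - iiø7 - V7/V - V7

D has root D, degree 6 in F# minor, so VI.
G#m7b5 has root G#, degree 2 in F# minor, so iiø7.
G#7 is the secondary dominant of V (dominant seventh chord on G#): V7/V.
C#7: dominant seventh chord on C# = scale degree 5 → V7.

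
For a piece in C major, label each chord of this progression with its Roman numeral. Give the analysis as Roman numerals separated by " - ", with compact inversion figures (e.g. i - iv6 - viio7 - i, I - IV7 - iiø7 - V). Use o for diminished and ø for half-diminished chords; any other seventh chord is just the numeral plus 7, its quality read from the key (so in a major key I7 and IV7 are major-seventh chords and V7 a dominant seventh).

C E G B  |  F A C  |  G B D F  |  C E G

C-E-G-B: major seventh chord on C = scale degree 1 → I7.
F-A-C: major triad on F = scale degree 4 → IV.
G-B-D-F: root G is the dominant; dominant seventh chord there is V7.
C-E-G has root C, degree 1 in C major, so I.

I7 - IV - V7 - I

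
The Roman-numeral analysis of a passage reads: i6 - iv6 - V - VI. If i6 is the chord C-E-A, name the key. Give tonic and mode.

The anchor chord is a minor triad on A, labeled i6.
If A is scale degree 1 and the mode makes that degree carry a minor triad, the tonic is A and the mode is minor.

A minor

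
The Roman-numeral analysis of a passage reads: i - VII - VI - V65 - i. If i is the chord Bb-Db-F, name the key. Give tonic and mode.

Bb minor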